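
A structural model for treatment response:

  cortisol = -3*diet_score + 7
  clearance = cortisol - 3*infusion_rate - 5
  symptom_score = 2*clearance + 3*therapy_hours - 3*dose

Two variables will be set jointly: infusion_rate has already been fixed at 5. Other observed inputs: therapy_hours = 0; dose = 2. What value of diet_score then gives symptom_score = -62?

diet_score = 5

With infusion_rate held at 5:
Substituting into the clearance equation gives clearance = -3*diet_score - 13.
Substituting into the symptom_score equation gives symptom_score = -6*diet_score - 32.
Solve -6*diet_score - 32 = -62: diet_score = (-62 + 32) / -6 = 5.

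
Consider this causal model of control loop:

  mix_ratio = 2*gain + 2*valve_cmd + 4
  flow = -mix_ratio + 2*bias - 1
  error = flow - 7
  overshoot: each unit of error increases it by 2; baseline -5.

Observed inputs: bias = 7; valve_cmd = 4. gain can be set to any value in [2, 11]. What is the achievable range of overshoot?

-61 to -25

Substituting into the mix_ratio equation gives mix_ratio = 2*gain + 12.
Substituting into the flow equation gives flow = -2*gain + 1.
Substituting into the error equation gives error = -2*gain - 6.
Substituting into the overshoot equation gives overshoot = -4*gain - 17.
Linear in gain, so extremes are at the endpoints: gain = 2 gives overshoot = -25; gain = 11 gives overshoot = -61.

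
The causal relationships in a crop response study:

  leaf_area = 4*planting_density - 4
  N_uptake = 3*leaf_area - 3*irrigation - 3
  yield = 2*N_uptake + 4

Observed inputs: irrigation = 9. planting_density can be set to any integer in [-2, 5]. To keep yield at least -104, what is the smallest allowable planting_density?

Substituting into the N_uptake equation gives N_uptake = 12*planting_density - 42.
So yield = 24*planting_density - 80.
Require 24*planting_density - 80 ≥ -104, so planting_density ≥ -1.
The smallest integer in [-2, 5] satisfying this is -1.

planting_density = -1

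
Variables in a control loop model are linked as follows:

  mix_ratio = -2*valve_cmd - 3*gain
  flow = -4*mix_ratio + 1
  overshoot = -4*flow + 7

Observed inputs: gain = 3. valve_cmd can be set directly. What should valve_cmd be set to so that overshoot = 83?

Substituting into the mix_ratio equation gives mix_ratio = -2*valve_cmd - 9.
Substituting into the flow equation gives flow = 8*valve_cmd + 37.
Substituting into the overshoot equation gives overshoot = -32*valve_cmd - 141.
Solve -32*valve_cmd - 141 = 83: valve_cmd = (83 + 141) / -32 = -7.

valve_cmd = -7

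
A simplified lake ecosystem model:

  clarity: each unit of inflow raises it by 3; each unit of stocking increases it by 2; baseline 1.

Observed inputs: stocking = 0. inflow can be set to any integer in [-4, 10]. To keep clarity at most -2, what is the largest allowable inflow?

Substituting into the clarity equation gives clarity = 3*inflow + 1.
Require 3*inflow + 1 ≤ -2, so inflow ≤ -1.
The largest integer in [-4, 10] satisfying this is -1.

inflow = -1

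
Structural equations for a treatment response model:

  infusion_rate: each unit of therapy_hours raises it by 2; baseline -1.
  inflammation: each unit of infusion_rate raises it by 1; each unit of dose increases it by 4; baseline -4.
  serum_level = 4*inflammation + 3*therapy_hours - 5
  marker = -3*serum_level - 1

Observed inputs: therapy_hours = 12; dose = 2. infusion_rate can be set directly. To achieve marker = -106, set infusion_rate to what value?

Intervening on infusion_rate fixes its value directly, overriding its dependence on therapy_hours.
Substituting into the inflammation equation gives inflammation = infusion_rate + 4.
Substituting into the serum_level equation gives serum_level = 4*infusion_rate + 47.
Substituting into the marker equation gives marker = -12*infusion_rate - 142.
Solve -12*infusion_rate - 142 = -106: infusion_rate = (-106 + 142) / -12 = -3.

infusion_rate = -3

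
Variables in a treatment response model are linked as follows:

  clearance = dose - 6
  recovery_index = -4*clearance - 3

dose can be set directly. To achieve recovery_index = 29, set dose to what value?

dose = -2

Substituting into the recovery_index equation gives recovery_index = -4*dose + 21.
Solve -4*dose + 21 = 29: dose = (29 - 21) / -4 = -2.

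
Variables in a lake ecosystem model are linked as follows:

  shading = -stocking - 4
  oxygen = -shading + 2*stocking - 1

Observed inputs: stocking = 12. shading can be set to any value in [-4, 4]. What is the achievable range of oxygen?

19 to 27

Intervening on shading fixes its value directly, overriding its dependence on stocking.
Substituting into the oxygen equation gives oxygen = -shading + 23.
Linear in shading, so extremes are at the endpoints: shading = -4 gives oxygen = 27; shading = 4 gives oxygen = 19.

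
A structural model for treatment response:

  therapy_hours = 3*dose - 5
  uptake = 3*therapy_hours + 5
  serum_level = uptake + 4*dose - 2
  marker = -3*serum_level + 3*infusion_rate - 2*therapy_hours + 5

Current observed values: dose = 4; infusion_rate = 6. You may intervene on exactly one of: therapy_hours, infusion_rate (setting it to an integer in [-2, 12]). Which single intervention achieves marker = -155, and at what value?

set therapy_hours = 11

Intervening on therapy_hours: with other inputs at their observed values, marker = -11*therapy_hours - 34. Solving for -155 gives therapy_hours = 11, within [-2, 12].
Intervening on infusion_rate: marker = 3*infusion_rate - 129. Reaching -155 requires infusion_rate = -26/3, not an integer.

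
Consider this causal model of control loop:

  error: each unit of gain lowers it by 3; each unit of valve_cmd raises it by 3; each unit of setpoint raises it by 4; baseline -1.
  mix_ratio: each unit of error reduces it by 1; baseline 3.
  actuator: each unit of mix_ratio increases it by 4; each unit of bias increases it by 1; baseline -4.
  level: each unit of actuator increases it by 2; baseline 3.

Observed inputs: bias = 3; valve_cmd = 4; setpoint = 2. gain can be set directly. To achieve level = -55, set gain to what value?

Substituting into the error equation gives error = -3*gain + 19.
Substituting into the mix_ratio equation gives mix_ratio = 3*gain - 16.
Substituting into the actuator equation gives actuator = 12*gain - 65.
Substituting into the level equation gives level = 24*gain - 127.
Solve 24*gain - 127 = -55: gain = (-55 + 127) / 24 = 3.

gain = 3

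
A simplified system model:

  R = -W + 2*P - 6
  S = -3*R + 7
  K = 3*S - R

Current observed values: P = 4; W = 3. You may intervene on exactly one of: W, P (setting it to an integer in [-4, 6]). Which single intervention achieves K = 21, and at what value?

set W = 2

Intervening on W: with other inputs at their observed values, K = 10*W + 1. Solving for 21 gives W = 2, within [-4, 6].
Intervening on P: K = -20*P + 111. Reaching 21 requires P = 9/2, not an integer.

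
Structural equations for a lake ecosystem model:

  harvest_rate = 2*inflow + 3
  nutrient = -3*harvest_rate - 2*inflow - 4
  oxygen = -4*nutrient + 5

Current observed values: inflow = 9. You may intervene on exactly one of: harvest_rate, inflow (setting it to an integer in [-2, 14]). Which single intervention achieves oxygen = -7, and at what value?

Intervening on harvest_rate: oxygen = 12*harvest_rate + 93. Reaching -7 requires harvest_rate = -25/3, not an integer.
Intervening on inflow: with other inputs at their observed values, oxygen = 32*inflow + 57. Solving for -7 gives inflow = -2, within [-2, 14].

set inflow = -2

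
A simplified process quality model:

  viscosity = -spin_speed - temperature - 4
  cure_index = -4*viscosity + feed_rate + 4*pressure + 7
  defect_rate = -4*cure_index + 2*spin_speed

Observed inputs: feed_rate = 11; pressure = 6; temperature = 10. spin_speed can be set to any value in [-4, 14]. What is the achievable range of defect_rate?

Substituting into the viscosity equation gives viscosity = -spin_speed - 14.
So cure_index = 4*spin_speed + 98.
Substituting into the defect_rate equation gives defect_rate = -14*spin_speed - 392.
Linear in spin_speed, so extremes are at the endpoints: spin_speed = -4 gives defect_rate = -336; spin_speed = 14 gives defect_rate = -588.

-588 to -336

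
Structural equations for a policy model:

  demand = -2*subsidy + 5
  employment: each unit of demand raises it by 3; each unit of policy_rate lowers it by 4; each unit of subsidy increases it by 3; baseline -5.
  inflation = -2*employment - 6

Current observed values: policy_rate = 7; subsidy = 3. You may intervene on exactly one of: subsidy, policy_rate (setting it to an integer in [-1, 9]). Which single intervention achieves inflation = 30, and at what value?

Intervening on subsidy: with other inputs at their observed values, inflation = 6*subsidy + 30. Solving for 30 gives subsidy = 0, within [-1, 9].
Intervening on policy_rate: inflation = 8*policy_rate - 8. Reaching 30 requires policy_rate = 19/4, not an integer.

set subsidy = 0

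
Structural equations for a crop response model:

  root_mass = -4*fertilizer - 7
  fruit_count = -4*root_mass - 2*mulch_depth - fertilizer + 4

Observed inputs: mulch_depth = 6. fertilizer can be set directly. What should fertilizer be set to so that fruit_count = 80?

Substituting into the fruit_count equation gives fruit_count = 15*fertilizer + 20.
Solve 15*fertilizer + 20 = 80: fertilizer = (80 - 20) / 15 = 4.

fertilizer = 4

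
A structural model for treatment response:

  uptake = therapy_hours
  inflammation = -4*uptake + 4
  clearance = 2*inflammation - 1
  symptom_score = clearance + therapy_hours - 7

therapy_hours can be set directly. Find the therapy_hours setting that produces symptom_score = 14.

therapy_hours = -2

Substituting into the inflammation equation gives inflammation = -4*therapy_hours + 4.
Substituting into the clearance equation gives clearance = -8*therapy_hours + 7.
This gives symptom_score = -7*therapy_hours.
Solve -7*therapy_hours = 14: therapy_hours = 14 / -7 = -2.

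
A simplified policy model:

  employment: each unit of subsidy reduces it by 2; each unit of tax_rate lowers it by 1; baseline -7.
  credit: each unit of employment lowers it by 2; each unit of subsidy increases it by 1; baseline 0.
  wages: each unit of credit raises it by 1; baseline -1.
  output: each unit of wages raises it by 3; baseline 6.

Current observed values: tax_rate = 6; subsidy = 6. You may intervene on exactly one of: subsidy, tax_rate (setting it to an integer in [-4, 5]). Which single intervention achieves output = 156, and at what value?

Intervening on subsidy: with other inputs at their observed values, output = 15*subsidy + 81. Solving for 156 gives subsidy = 5, within [-4, 5].
Intervening on tax_rate: output = 6*tax_rate + 135. Reaching 156 requires tax_rate = 7/2, not an integer.

set subsidy = 5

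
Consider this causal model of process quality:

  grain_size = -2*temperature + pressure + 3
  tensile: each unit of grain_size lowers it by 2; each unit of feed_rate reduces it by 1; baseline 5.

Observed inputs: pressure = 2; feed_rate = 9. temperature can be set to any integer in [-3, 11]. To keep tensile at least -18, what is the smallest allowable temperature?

temperature = -1

Substituting into the grain_size equation gives grain_size = -2*temperature + 5.
So tensile = 4*temperature - 14.
Require 4*temperature - 14 ≥ -18, so temperature ≥ -1.
The smallest integer in [-3, 11] satisfying this is -1.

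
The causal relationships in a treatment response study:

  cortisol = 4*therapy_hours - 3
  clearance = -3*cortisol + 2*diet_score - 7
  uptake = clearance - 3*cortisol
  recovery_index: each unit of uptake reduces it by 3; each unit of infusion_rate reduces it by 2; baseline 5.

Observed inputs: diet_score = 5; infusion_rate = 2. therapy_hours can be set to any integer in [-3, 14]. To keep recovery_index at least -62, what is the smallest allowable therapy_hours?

therapy_hours = 0

Substituting into the clearance equation gives clearance = -12*therapy_hours + 12.
Substituting into the uptake equation gives uptake = -24*therapy_hours + 21.
Substituting into the recovery_index equation gives recovery_index = 72*therapy_hours - 62.
Require 72*therapy_hours - 62 ≥ -62, so therapy_hours ≥ 0.
The smallest integer in [-3, 14] satisfying this is 0.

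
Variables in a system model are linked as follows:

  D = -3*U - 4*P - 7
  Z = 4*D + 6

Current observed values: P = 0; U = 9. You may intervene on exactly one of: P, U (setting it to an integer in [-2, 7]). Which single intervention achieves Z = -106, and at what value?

set U = 7

Intervening on P: Z = -16*P - 130. Reaching -106 requires P = -3/2, not an integer.
Intervening on U: with other inputs at their observed values, Z = -12*U - 22. Solving for -106 gives U = 7, within [-2, 7].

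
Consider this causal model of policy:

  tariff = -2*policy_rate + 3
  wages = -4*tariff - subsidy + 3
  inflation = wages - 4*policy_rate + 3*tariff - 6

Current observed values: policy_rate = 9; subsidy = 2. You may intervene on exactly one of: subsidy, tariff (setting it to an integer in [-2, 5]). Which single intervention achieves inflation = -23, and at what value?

set subsidy = -1

Intervening on subsidy: with other inputs at their observed values, inflation = -subsidy - 24. Solving for -23 gives subsidy = -1, within [-2, 5].
Intervening on tariff: inflation = -tariff - 41. Reaching -23 requires tariff = -18, outside [-2, 5].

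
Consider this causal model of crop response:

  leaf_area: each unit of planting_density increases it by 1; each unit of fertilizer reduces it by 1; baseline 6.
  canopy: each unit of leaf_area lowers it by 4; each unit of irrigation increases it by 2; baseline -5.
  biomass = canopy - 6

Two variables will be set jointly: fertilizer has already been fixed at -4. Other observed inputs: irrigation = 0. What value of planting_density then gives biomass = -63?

With fertilizer held at -4:
Substituting into the leaf_area equation gives leaf_area = planting_density + 10.
Substituting into the canopy equation gives canopy = -4*planting_density - 45.
This gives biomass = -4*planting_density - 51.
Solve -4*planting_density - 51 = -63: planting_density = (-63 + 51) / -4 = 3.

planting_density = 3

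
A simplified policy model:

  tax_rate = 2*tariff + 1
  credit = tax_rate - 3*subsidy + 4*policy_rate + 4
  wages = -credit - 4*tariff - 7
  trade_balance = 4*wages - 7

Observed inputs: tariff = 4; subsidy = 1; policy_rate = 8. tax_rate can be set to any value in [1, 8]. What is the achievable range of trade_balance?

-263 to -235

Intervening on tax_rate fixes its value directly, overriding its dependence on tariff.
Substituting into the credit equation gives credit = tax_rate + 33.
Substituting into the wages equation gives wages = -tax_rate - 56.
trade_balance becomes -4*tax_rate - 231.
Linear in tax_rate, so extremes are at the endpoints: tax_rate = 1 gives trade_balance = -235; tax_rate = 8 gives trade_balance = -263.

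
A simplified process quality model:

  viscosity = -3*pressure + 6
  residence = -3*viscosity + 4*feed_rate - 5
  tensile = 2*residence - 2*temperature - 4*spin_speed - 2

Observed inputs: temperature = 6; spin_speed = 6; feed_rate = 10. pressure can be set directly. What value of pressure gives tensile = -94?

Substituting into the residence equation gives residence = 9*pressure + 17.
Substituting into the tensile equation gives tensile = 18*pressure - 4.
Solve 18*pressure - 4 = -94: pressure = (-94 + 4) / 18 = -5.

pressure = -5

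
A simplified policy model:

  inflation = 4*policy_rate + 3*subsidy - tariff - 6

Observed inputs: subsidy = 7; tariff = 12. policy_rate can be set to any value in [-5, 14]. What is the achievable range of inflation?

Substituting into the inflation equation gives inflation = 4*policy_rate + 3.
Linear in policy_rate, so extremes are at the endpoints: policy_rate = -5 gives inflation = -17; policy_rate = 14 gives inflation = 59.

-17 to 59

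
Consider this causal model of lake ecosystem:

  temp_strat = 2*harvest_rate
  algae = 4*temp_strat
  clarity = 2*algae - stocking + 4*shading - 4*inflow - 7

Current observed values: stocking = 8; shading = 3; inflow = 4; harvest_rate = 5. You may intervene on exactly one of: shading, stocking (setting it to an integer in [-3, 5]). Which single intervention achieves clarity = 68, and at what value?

Intervening on shading: clarity = 4*shading + 49. Reaching 68 requires shading = 19/4, not an integer.
Intervening on stocking: with other inputs at their observed values, clarity = -stocking + 69. Solving for 68 gives stocking = 1, within [-3, 5].

set stocking = 1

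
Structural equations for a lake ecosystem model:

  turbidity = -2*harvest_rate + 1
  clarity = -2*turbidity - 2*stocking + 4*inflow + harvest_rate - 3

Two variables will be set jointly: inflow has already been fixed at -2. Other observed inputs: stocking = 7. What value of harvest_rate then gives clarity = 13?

With inflow held at -2:
Substituting into the clarity equation gives clarity = 5*harvest_rate - 27.
Solve 5*harvest_rate - 27 = 13: harvest_rate = (13 + 27) / 5 = 8.

harvest_rate = 8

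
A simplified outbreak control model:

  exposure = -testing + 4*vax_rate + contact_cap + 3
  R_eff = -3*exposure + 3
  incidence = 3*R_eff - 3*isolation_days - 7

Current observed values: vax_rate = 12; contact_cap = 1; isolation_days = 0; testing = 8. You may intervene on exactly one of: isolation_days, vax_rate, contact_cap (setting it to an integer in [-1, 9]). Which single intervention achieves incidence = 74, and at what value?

set vax_rate = -1

Intervening on isolation_days: incidence = -3*isolation_days - 394. Reaching 74 requires isolation_days = -156, outside [-1, 9].
Intervening on vax_rate: with other inputs at their observed values, incidence = -36*vax_rate + 38. Solving for 74 gives vax_rate = -1, within [-1, 9].
Intervening on contact_cap: incidence = -9*contact_cap - 385. Reaching 74 requires contact_cap = -51, outside [-1, 9].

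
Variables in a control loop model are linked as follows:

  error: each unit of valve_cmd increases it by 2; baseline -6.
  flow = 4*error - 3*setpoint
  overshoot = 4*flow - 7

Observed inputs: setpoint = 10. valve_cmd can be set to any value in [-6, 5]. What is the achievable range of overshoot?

Substituting into the flow equation gives flow = 8*valve_cmd - 54.
This gives overshoot = 32*valve_cmd - 223.
Linear in valve_cmd, so extremes are at the endpoints: valve_cmd = -6 gives overshoot = -415; valve_cmd = 5 gives overshoot = -63.

-415 to -63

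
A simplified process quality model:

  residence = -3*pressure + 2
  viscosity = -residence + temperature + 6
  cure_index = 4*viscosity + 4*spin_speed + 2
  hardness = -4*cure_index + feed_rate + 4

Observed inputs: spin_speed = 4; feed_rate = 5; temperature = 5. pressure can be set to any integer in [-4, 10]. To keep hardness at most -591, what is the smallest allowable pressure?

pressure = 8

Substituting into the viscosity equation gives viscosity = 3*pressure + 9.
So cure_index = 12*pressure + 54.
Substituting into the hardness equation gives hardness = -48*pressure - 207.
Require -48*pressure - 207 ≤ -591, so pressure ≥ 8.
The smallest integer in [-4, 10] satisfying this is 8.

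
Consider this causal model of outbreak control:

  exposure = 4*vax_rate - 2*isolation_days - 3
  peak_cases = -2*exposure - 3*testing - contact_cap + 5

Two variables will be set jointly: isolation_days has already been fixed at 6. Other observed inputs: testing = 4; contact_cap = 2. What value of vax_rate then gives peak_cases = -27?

vax_rate = 6

With isolation_days held at 6:
Substituting into the exposure equation gives exposure = 4*vax_rate - 15.
So peak_cases = -8*vax_rate + 21.
Solve -8*vax_rate + 21 = -27: vax_rate = (-27 - 21) / -8 = 6.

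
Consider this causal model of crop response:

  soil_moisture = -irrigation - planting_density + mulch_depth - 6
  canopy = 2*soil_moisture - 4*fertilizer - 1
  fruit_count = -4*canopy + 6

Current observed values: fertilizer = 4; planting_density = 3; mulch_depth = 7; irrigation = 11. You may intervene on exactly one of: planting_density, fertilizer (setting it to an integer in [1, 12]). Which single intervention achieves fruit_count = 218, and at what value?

set planting_density = 8

Intervening on planting_density: with other inputs at their observed values, fruit_count = 8*planting_density + 154. Solving for 218 gives planting_density = 8, within [1, 12].
Intervening on fertilizer: fruit_count = 16*fertilizer + 114. Reaching 218 requires fertilizer = 13/2, not an integer.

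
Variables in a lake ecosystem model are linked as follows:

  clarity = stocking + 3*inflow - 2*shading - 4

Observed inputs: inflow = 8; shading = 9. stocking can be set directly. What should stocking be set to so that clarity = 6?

stocking = 4

Substituting into the clarity equation gives clarity = stocking + 2.
Solve stocking + 2 = 6: stocking = (6 - 2) / 1 = 4.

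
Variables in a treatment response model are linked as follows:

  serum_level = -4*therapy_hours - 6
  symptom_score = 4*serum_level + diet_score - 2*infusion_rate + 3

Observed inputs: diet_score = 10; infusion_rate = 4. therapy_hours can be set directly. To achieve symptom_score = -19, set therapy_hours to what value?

Substituting into the symptom_score equation gives symptom_score = -16*therapy_hours - 19.
Solve -16*therapy_hours - 19 = -19: therapy_hours = (-19 + 19) / -16 = 0.

therapy_hours = 0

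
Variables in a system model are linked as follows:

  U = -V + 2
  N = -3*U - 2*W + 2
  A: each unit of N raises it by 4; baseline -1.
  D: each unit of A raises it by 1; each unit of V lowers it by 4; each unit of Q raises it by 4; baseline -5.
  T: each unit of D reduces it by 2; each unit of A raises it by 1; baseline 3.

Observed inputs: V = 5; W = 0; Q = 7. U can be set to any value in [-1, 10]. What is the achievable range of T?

-22 to 110

Intervening on U fixes its value directly, overriding its dependence on V.
Substituting into the N equation gives N = -3*U + 2.
So A = -12*U + 7.
Substituting into the D equation gives D = -12*U + 10.
So T = 12*U - 10.
Linear in U, so extremes are at the endpoints: U = -1 gives T = -22; U = 10 gives T = 110.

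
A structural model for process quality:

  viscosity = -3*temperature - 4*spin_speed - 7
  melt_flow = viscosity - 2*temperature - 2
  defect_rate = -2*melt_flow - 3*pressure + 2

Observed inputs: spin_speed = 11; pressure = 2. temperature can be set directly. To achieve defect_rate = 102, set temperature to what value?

temperature = 0

Substituting into the viscosity equation gives viscosity = -3*temperature - 51.
melt_flow becomes -5*temperature - 53.
Substituting into the defect_rate equation gives defect_rate = 10*temperature + 102.
Solve 10*temperature + 102 = 102: temperature = (102 - 102) / 10 = 0.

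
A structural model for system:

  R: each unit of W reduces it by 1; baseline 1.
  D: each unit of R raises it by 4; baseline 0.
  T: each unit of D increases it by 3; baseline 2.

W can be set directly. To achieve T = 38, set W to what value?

W = -2

Substituting into the D equation gives D = -4*W + 4.
Substituting into the T equation gives T = -12*W + 14.
Solve -12*W + 14 = 38: W = (38 - 14) / -12 = -2.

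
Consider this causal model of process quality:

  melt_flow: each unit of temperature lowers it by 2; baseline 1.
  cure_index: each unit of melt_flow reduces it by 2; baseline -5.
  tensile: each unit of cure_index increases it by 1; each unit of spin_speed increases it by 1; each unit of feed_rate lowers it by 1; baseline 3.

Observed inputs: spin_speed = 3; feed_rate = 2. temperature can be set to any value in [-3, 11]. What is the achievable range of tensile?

Substituting into the cure_index equation gives cure_index = 4*temperature - 7.
tensile becomes 4*temperature - 3.
Linear in temperature, so extremes are at the endpoints: temperature = -3 gives tensile = -15; temperature = 11 gives tensile = 41.

-15 to 41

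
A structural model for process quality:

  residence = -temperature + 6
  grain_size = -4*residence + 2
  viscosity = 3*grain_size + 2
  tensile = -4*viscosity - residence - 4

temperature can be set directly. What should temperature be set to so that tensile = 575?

temperature = -7

Substituting into the grain_size equation gives grain_size = 4*temperature - 22.
Substituting into the viscosity equation gives viscosity = 12*temperature - 64.
So tensile = -47*temperature + 246.
Solve -47*temperature + 246 = 575: temperature = (575 - 246) / -47 = -7.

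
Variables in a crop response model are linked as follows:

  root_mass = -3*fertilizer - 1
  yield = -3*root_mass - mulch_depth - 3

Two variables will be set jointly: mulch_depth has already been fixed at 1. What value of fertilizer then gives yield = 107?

fertilizer = 12

With mulch_depth held at 1:
Substituting into the yield equation gives yield = 9*fertilizer - 1.
Solve 9*fertilizer - 1 = 107: fertilizer = (107 + 1) / 9 = 12.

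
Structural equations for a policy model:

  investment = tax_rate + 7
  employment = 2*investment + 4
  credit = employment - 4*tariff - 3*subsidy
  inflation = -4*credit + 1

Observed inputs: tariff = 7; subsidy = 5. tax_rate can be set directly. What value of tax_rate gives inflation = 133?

Substituting into the employment equation gives employment = 2*tax_rate + 18.
credit becomes 2*tax_rate - 25.
So inflation = -8*tax_rate + 101.
Solve -8*tax_rate + 101 = 133: tax_rate = (133 - 101) / -8 = -4.

tax_rate = -4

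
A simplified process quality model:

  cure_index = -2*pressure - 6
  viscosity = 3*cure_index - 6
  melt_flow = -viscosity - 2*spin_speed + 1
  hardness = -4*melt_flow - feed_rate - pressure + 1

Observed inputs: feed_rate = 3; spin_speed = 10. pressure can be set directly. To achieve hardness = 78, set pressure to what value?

pressure = -4

Substituting into the viscosity equation gives viscosity = -6*pressure - 24.
Substituting into the melt_flow equation gives melt_flow = 6*pressure + 5.
Substituting into the hardness equation gives hardness = -25*pressure - 22.
Solve -25*pressure - 22 = 78: pressure = (78 + 22) / -25 = -4.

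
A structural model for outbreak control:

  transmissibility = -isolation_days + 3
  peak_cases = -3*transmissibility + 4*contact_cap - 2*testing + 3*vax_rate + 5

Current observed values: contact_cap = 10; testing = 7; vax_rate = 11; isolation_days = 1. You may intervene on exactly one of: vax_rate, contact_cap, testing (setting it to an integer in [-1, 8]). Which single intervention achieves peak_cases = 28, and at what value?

Intervening on vax_rate: with other inputs at their observed values, peak_cases = 3*vax_rate + 25. Solving for 28 gives vax_rate = 1, within [-1, 8].
Intervening on contact_cap: peak_cases = 4*contact_cap + 18. Reaching 28 requires contact_cap = 5/2, not an integer.
Intervening on testing: peak_cases = -2*testing + 72. Reaching 28 requires testing = 22, outside [-1, 8].

set vax_rate = 1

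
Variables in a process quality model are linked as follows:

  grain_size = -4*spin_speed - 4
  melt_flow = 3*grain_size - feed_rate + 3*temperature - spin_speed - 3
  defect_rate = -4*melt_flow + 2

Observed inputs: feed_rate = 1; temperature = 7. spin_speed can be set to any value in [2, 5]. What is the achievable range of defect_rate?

Substituting into the melt_flow equation gives melt_flow = -13*spin_speed + 5.
This gives defect_rate = 52*spin_speed - 18.
Linear in spin_speed, so extremes are at the endpoints: spin_speed = 2 gives defect_rate = 86; spin_speed = 5 gives defect_rate = 242.

86 to 242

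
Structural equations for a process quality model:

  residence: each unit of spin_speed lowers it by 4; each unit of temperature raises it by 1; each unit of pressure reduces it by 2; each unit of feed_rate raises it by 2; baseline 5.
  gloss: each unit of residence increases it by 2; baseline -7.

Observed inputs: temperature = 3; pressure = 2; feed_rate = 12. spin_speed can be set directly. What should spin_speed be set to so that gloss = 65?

spin_speed = -2

Substituting into the residence equation gives residence = -4*spin_speed + 28.
So gloss = -8*spin_speed + 49.
Solve -8*spin_speed + 49 = 65: spin_speed = (65 - 49) / -8 = -2.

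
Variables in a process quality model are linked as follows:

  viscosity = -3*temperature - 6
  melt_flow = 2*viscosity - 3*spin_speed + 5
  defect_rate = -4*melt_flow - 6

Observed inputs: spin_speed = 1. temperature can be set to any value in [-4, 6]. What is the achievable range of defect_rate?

Substituting into the melt_flow equation gives melt_flow = -6*temperature - 10.
Substituting into the defect_rate equation gives defect_rate = 24*temperature + 34.
Linear in temperature, so extremes are at the endpoints: temperature = -4 gives defect_rate = -62; temperature = 6 gives defect_rate = 178.

-62 to 178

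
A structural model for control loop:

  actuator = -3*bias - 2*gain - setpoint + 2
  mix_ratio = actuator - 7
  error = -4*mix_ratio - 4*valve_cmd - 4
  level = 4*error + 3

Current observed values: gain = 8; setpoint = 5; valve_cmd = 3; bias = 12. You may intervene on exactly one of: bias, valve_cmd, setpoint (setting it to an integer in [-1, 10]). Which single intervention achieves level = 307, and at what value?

set bias = -1

Intervening on bias: with other inputs at their observed values, level = 48*bias + 355. Solving for 307 gives bias = -1, within [-1, 10].
Intervening on valve_cmd: level = -16*valve_cmd + 979. Reaching 307 requires valve_cmd = 42, outside [-1, 10].
Intervening on setpoint: level = 16*setpoint + 851. Reaching 307 requires setpoint = -34, outside [-1, 10].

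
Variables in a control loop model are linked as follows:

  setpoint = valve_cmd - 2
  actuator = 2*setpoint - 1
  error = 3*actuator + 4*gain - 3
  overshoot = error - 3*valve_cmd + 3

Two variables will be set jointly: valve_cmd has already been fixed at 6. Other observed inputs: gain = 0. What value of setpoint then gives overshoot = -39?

With valve_cmd held at 6:
Intervening on setpoint fixes its value directly, overriding its dependence on valve_cmd.
Substituting into the error equation gives error = 6*setpoint - 6.
overshoot becomes 6*setpoint - 21.
Solve 6*setpoint - 21 = -39: setpoint = (-39 + 21) / 6 = -3.

setpoint = -3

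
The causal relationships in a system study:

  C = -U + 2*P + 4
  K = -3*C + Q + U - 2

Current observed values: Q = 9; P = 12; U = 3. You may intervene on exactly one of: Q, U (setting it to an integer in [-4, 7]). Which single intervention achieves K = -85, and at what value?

Intervening on Q: K = Q - 74. Reaching -85 requires Q = -11, outside [-4, 7].
Intervening on U: with other inputs at their observed values, K = 4*U - 77. Solving for -85 gives U = -2, within [-4, 7].

set U = -2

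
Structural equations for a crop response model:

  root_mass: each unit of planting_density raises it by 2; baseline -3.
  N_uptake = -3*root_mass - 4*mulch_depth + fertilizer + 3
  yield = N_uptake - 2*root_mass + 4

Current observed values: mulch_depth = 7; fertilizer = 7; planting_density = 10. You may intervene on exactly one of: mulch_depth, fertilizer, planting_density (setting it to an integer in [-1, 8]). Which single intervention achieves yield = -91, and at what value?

set mulch_depth = 5

Intervening on mulch_depth: with other inputs at their observed values, yield = -4*mulch_depth - 71. Solving for -91 gives mulch_depth = 5, within [-1, 8].
Intervening on fertilizer: yield = fertilizer - 106. Reaching -91 requires fertilizer = 15, outside [-1, 8].
Intervening on planting_density: yield = -10*planting_density + 1. Reaching -91 requires planting_density = 46/5, not an integer.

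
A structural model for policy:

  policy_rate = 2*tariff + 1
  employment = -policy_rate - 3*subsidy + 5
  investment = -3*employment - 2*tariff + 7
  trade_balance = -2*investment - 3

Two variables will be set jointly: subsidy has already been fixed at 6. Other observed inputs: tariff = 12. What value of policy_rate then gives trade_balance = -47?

With subsidy held at 6:
Intervening on policy_rate fixes its value directly, overriding its dependence on tariff.
Substituting into the employment equation gives employment = -policy_rate - 13.
investment becomes 3*policy_rate + 22.
This gives trade_balance = -6*policy_rate - 47.
Solve -6*policy_rate - 47 = -47: policy_rate = (-47 + 47) / -6 = 0.

policy_rate = 0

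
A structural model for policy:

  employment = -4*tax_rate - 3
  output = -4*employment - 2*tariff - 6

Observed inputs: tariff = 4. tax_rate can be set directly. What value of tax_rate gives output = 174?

Substituting into the output equation gives output = 16*tax_rate - 2.
Solve 16*tax_rate - 2 = 174: tax_rate = (174 + 2) / 16 = 11.

tax_rate = 11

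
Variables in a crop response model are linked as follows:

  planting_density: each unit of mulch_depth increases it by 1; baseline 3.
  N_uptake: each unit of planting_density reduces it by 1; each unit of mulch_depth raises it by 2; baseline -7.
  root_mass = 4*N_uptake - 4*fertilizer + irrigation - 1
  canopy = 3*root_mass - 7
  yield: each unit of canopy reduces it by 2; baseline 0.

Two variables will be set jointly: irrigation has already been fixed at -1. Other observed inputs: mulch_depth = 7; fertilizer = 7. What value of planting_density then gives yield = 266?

With irrigation held at -1:
Intervening on planting_density fixes its value directly, overriding its dependence on mulch_depth.
Substituting into the N_uptake equation gives N_uptake = -planting_density + 7.
Substituting into the root_mass equation gives root_mass = -4*planting_density - 2.
Substituting into the canopy equation gives canopy = -12*planting_density - 13.
Substituting into the yield equation gives yield = 24*planting_density + 26.
Solve 24*planting_density + 26 = 266: planting_density = (266 - 26) / 24 = 10.

planting_density = 10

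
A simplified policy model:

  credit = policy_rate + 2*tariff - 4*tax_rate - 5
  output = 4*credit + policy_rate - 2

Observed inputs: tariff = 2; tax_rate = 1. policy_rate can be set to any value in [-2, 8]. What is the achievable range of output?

-32 to 18

Substituting into the credit equation gives credit = policy_rate - 5.
Substituting into the output equation gives output = 5*policy_rate - 22.
Linear in policy_rate, so extremes are at the endpoints: policy_rate = -2 gives output = -32; policy_rate = 8 gives output = 18.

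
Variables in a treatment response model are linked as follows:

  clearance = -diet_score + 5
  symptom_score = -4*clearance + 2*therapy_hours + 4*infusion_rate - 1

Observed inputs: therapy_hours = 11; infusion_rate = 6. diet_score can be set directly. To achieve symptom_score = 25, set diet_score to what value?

Substituting into the symptom_score equation gives symptom_score = 4*diet_score + 25.
Solve 4*diet_score + 25 = 25: diet_score = (25 - 25) / 4 = 0.

diet_score = 0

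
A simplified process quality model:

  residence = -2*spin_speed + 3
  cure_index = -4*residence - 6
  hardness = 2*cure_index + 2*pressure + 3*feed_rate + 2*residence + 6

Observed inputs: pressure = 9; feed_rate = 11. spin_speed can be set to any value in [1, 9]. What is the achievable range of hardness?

Substituting into the cure_index equation gives cure_index = 8*spin_speed - 18.
This gives hardness = 12*spin_speed + 27.
Linear in spin_speed, so extremes are at the endpoints: spin_speed = 1 gives hardness = 39; spin_speed = 9 gives hardness = 135.

39 to 135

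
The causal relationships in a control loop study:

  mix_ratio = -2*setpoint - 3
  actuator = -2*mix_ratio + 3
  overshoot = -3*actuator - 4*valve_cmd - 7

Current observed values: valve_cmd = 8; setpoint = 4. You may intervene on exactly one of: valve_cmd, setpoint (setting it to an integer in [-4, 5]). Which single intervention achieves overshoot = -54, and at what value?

Intervening on valve_cmd: overshoot = -4*valve_cmd - 82. Reaching -54 requires valve_cmd = -7, outside [-4, 5].
Intervening on setpoint: with other inputs at their observed values, overshoot = -12*setpoint - 66. Solving for -54 gives setpoint = -1, within [-4, 5].

set setpoint = -1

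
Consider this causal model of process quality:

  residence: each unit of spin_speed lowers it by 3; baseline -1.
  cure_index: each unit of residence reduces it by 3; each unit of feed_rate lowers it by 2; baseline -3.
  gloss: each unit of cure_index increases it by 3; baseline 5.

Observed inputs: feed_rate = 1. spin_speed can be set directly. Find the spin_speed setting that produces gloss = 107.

Substituting into the cure_index equation gives cure_index = 9*spin_speed - 2.
So gloss = 27*spin_speed - 1.
Solve 27*spin_speed - 1 = 107: spin_speed = (107 + 1) / 27 = 4.

spin_speed = 4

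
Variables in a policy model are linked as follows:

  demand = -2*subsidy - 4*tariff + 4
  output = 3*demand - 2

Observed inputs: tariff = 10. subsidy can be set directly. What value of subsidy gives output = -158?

subsidy = 8

Substituting into the demand equation gives demand = -2*subsidy - 36.
output becomes -6*subsidy - 110.
Solve -6*subsidy - 110 = -158: subsidy = (-158 + 110) / -6 = 8.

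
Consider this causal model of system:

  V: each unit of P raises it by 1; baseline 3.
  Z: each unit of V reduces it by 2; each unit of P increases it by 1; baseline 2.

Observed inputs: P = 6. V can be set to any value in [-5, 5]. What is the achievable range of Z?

Intervening on V fixes its value directly, overriding its dependence on P.
Substituting into the Z equation gives Z = -2*V + 8.
Linear in V, so extremes are at the endpoints: V = -5 gives Z = 18; V = 5 gives Z = -2.

-2 to 18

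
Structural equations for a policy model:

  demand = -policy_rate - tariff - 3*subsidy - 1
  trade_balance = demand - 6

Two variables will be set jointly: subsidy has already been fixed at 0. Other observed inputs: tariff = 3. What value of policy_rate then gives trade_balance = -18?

With subsidy held at 0:
Substituting into the demand equation gives demand = -policy_rate - 4.
Substituting into the trade_balance equation gives trade_balance = -policy_rate - 10.
Solve -policy_rate - 10 = -18: policy_rate = (-18 + 10) / -1 = 8.

policy_rate = 8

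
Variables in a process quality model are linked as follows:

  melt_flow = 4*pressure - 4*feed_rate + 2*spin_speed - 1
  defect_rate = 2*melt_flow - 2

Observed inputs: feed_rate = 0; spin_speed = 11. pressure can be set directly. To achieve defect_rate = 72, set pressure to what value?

Substituting into the melt_flow equation gives melt_flow = 4*pressure + 21.
This gives defect_rate = 8*pressure + 40.
Solve 8*pressure + 40 = 72: pressure = (72 - 40) / 8 = 4.

pressure = 4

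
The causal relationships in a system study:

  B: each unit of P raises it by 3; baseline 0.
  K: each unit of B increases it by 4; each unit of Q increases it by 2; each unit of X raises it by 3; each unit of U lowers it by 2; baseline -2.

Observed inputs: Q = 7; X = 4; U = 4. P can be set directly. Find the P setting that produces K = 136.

Substituting into the K equation gives K = 12*P + 16.
Solve 12*P + 16 = 136: P = (136 - 16) / 12 = 10.

P = 10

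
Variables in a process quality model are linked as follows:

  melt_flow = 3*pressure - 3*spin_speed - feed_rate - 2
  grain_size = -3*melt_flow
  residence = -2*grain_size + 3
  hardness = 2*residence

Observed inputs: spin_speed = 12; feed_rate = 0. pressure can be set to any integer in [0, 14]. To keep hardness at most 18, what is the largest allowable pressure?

pressure = 13

Substituting into the melt_flow equation gives melt_flow = 3*pressure - 38.
Substituting into the grain_size equation gives grain_size = -9*pressure + 114.
residence becomes 18*pressure - 225.
This gives hardness = 36*pressure - 450.
Require 36*pressure - 450 ≤ 18, so pressure ≤ 13.
The largest integer in [0, 14] satisfying this is 13.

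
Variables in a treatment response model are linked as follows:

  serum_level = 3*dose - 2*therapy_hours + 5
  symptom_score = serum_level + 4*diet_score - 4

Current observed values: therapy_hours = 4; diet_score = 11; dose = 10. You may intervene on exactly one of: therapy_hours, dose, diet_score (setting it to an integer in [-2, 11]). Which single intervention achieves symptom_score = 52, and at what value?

set dose = 5

Intervening on therapy_hours: symptom_score = -2*therapy_hours + 75. Reaching 52 requires therapy_hours = 23/2, not an integer.
Intervening on dose: with other inputs at their observed values, symptom_score = 3*dose + 37. Solving for 52 gives dose = 5, within [-2, 11].
Intervening on diet_score: symptom_score = 4*diet_score + 23. Reaching 52 requires diet_score = 29/4, not an integer.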